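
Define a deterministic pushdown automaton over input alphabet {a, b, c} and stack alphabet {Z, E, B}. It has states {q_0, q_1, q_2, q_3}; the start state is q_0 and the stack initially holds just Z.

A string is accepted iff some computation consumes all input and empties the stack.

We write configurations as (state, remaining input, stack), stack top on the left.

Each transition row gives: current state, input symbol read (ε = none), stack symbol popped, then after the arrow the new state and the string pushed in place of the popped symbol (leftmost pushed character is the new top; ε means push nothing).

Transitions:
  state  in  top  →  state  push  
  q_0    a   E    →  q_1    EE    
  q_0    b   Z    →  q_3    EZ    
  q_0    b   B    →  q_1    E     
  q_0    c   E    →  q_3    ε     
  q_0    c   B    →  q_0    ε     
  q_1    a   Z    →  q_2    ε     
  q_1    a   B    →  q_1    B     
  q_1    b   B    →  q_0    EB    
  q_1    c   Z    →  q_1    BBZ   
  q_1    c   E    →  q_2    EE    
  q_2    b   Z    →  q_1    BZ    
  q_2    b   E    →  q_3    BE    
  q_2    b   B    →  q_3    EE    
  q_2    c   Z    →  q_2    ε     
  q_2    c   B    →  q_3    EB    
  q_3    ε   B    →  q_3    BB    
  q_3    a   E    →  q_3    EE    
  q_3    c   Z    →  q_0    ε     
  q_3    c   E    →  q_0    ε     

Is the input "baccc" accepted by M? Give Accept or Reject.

(q_0, baccc, Z) ⊢ (q_3, accc, EZ) ⊢ (q_3, ccc, EEZ) ⊢ (q_0, cc, EZ) ⊢ (q_3, c, Z) ⊢ (q_0, ε, ε)
All input consumed and the stack is empty.

Accept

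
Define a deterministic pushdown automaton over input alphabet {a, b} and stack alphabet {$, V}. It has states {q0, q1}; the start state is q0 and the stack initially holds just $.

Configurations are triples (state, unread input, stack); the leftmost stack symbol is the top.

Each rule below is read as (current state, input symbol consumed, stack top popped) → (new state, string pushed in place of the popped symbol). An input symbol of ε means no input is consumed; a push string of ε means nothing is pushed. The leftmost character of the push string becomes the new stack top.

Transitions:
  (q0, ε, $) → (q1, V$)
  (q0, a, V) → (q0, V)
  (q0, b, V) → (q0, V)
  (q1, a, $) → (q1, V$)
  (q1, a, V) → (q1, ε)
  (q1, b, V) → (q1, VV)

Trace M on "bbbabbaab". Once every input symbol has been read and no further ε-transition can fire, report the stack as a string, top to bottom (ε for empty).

(q0, bbbabbaab, $)
  ε-move, top $: go to q1, push V$ → (q1, bbbabbaab, V$)
  read b, top V: go to q1, push VV → (q1, bbabbaab, VV$)
  read b, top V: go to q1, push VV → (q1, babbaab, VVV$)
  read b, top V: go to q1, push VV → (q1, abbaab, VVVV$)
  read a, top V: go to q1, push ε → (q1, bbaab, VVV$)
  read b, top V: go to q1, push VV → (q1, baab, VVVV$)
  read b, top V: go to q1, push VV → (q1, aab, VVVVV$)
  read a, top V: go to q1, push ε → (q1, ab, VVVV$)
  read a, top V: go to q1, push ε → (q1, b, VVV$)
  read b, top V: go to q1, push VV → (q1, ε, VVVV$)
All input consumed in state q1 with stack VVVV$.

VVVV$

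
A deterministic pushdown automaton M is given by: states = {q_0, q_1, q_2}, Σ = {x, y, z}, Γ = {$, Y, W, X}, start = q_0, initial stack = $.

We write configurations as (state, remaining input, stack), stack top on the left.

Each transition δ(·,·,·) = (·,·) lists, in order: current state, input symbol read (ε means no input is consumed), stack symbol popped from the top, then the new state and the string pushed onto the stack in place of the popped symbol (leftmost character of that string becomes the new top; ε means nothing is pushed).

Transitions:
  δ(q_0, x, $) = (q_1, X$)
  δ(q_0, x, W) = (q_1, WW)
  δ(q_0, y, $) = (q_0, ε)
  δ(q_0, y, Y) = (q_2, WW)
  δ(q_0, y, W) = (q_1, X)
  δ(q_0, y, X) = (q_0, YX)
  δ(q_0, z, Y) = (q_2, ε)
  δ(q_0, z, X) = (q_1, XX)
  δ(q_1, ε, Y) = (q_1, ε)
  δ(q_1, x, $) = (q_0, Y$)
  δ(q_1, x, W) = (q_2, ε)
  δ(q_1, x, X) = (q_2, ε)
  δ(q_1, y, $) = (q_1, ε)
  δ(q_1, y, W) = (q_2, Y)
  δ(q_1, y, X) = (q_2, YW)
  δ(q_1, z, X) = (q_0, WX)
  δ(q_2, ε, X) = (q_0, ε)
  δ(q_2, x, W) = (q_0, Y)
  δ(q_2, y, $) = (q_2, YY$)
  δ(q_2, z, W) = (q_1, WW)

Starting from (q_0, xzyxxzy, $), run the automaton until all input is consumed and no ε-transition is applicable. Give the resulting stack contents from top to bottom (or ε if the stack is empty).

(q_0, xzyxxzy, $)
  read x, top $: go to q_1, push X$ → (q_1, zyxxzy, X$)
  read z, top X: go to q_0, push WX → (q_0, yxxzy, WX$)
  read y, top W: go to q_1, push X → (q_1, xxzy, XX$)
  read x, top X: go to q_2, push ε → (q_2, xzy, X$)
  ε-move, top X: go to q_0, push ε → (q_0, xzy, $)
  read x, top $: go to q_1, push X$ → (q_1, zy, X$)
  read z, top X: go to q_0, push WX → (q_0, y, WX$)
  read y, top W: go to q_1, push X → (q_1, ε, XX$)
All input consumed in state q_1 with stack XX$.

XX$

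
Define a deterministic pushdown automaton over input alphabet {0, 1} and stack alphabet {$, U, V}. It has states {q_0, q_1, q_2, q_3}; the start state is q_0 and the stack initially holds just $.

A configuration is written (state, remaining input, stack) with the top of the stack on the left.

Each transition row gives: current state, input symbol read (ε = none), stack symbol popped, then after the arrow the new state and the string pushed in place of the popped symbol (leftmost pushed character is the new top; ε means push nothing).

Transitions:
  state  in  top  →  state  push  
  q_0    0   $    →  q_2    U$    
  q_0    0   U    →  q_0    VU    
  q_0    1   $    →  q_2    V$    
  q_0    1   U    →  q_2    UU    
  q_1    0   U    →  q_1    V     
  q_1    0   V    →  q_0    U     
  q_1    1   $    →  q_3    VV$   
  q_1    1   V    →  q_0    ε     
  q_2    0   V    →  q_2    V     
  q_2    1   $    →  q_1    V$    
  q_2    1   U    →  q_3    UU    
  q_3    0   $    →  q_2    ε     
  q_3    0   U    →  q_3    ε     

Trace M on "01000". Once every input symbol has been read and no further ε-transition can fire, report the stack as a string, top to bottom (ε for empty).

ε

(q_0, 01000, $)
  read 0, top $: go to q_2, push U$ → (q_2, 1000, U$)
  read 1, top U: go to q_3, push UU → (q_3, 000, UU$)
  read 0, top U: go to q_3, push ε → (q_3, 00, U$)
  read 0, top U: go to q_3, push ε → (q_3, 0, $)
  read 0, top $: go to q_2, push ε → (q_2, ε, ε)
All input consumed in state q_2 with stack ε.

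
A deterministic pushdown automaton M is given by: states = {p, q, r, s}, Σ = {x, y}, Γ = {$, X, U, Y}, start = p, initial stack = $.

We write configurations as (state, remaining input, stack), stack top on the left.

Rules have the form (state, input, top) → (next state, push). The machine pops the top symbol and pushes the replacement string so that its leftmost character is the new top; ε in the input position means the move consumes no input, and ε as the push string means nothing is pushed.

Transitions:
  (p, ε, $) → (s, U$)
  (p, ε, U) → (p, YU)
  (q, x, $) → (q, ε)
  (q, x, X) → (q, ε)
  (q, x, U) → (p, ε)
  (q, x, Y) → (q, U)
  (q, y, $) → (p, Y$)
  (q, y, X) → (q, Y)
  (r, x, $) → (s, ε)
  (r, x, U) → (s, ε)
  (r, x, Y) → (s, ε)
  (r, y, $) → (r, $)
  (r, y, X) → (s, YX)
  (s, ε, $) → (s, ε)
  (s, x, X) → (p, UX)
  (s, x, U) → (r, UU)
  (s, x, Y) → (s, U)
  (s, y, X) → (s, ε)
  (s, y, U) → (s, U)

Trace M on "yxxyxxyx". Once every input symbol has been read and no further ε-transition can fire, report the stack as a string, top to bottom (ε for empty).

UU$

(p, yxxyxxyx, $)
  ε-move, top $: go to s, push U$ → (s, yxxyxxyx, U$)
  read y, top U: go to s, push U → (s, xxyxxyx, U$)
  read x, top U: go to r, push UU → (r, xyxxyx, UU$)
  read x, top U: go to s, push ε → (s, yxxyx, U$)
  read y, top U: go to s, push U → (s, xxyx, U$)
  read x, top U: go to r, push UU → (r, xyx, UU$)
  read x, top U: go to s, push ε → (s, yx, U$)
  read y, top U: go to s, push U → (s, x, U$)
  read x, top U: go to r, push UU → (r, ε, UU$)
All input consumed in state r with stack UU$.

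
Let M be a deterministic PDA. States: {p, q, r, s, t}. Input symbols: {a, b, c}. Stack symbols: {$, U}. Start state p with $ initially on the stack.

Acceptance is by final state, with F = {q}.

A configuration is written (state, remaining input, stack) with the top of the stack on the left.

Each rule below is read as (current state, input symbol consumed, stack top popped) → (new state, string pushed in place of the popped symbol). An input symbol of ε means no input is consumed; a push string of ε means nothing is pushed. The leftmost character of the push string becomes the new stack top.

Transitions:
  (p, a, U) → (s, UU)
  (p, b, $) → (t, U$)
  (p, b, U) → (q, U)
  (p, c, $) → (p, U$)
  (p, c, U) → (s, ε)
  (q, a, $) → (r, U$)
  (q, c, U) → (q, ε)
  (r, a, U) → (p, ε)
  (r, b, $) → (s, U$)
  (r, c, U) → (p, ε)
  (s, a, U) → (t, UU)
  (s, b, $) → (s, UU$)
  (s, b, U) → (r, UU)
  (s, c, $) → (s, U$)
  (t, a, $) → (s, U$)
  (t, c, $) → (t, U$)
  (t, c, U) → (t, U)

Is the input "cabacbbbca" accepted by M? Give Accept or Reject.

Reject

(p, cabacbbbca, $) ⊢ (p, abacbbbca, U$) ⊢ (s, bacbbbca, UU$) ⊢ (r, acbbbca, UUU$) ⊢ (p, cbbbca, UU$) ⊢ (s, bbbca, U$) ⊢ (r, bbca, UU$)
No transition applies at (r, bbca, UU$); input not fully consumed.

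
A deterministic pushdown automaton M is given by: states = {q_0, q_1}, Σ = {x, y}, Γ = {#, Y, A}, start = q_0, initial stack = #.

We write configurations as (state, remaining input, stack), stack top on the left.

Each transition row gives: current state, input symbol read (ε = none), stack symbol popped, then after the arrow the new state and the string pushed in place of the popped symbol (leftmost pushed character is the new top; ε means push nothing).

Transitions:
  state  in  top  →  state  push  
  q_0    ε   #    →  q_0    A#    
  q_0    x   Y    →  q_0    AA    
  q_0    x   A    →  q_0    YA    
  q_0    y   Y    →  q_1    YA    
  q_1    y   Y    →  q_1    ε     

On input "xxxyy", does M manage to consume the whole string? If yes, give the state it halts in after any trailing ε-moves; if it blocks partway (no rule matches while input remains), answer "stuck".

q_1

(q_0, xxxyy, #)
  ε-move, top #: go to q_0, push A# → (q_0, xxxyy, A#)
  read x, top A: go to q_0, push YA → (q_0, xxyy, YA#)
  read x, top Y: go to q_0, push AA → (q_0, xyy, AAA#)
  read x, top A: go to q_0, push YA → (q_0, yy, YAAA#)
  read y, top Y: go to q_1, push YA → (q_1, y, YAAAA#)
  read y, top Y: go to q_1, push ε → (q_1, ε, AAAA#)
All input consumed; M is in state q_1.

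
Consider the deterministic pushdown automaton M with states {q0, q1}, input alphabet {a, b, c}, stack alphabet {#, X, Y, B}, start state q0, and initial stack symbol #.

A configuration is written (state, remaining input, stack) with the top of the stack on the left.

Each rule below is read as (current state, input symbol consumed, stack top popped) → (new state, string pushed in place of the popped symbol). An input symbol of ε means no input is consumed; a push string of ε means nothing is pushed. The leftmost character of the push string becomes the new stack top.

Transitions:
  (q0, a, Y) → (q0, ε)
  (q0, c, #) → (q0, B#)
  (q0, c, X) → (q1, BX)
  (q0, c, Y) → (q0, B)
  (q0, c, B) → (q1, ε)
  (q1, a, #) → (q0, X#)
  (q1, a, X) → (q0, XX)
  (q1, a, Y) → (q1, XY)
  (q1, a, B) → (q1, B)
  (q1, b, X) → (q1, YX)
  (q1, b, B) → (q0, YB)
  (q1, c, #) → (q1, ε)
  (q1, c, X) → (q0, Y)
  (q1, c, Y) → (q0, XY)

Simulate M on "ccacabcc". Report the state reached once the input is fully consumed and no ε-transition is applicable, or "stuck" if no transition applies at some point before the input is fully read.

q1

(q0, ccacabcc, #)
  read c, top #: go to q0, push B# → (q0, cacabcc, B#)
  read c, top B: go to q1, push ε → (q1, acabcc, #)
  read a, top #: go to q0, push X# → (q0, cabcc, X#)
  read c, top X: go to q1, push BX → (q1, abcc, BX#)
  read a, top B: go to q1, push B → (q1, bcc, BX#)
  read b, top B: go to q0, push YB → (q0, cc, YBX#)
  read c, top Y: go to q0, push B → (q0, c, BBX#)
  read c, top B: go to q1, push ε → (q1, ε, BX#)
All input consumed; M is in state q1.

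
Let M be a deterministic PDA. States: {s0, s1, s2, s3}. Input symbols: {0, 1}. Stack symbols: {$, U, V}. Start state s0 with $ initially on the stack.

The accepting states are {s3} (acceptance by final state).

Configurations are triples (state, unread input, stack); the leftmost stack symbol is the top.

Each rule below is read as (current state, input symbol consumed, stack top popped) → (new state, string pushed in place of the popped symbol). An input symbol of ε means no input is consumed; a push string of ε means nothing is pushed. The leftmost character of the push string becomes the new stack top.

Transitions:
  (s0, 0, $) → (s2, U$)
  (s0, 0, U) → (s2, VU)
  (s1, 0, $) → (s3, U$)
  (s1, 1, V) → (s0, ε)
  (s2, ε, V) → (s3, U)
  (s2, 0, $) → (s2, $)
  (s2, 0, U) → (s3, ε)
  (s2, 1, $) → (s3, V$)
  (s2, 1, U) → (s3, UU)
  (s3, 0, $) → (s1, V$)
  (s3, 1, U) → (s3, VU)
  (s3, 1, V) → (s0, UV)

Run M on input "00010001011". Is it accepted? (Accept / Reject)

(s0, 00010001011, $) ⊢ (s2, 0010001011, U$) ⊢ (s3, 010001011, $) ⊢ (s1, 10001011, V$) ⊢ (s0, 0001011, $) ⊢ (s2, 001011, U$) ⊢ (s3, 01011, $) ⊢ (s1, 1011, V$) ⊢ (s0, 011, $) ⊢ (s2, 11, U$) ⊢ (s3, 1, UU$) ⊢ (s3, ε, VUU$)
All input consumed; state s3 ∈ F.

Accept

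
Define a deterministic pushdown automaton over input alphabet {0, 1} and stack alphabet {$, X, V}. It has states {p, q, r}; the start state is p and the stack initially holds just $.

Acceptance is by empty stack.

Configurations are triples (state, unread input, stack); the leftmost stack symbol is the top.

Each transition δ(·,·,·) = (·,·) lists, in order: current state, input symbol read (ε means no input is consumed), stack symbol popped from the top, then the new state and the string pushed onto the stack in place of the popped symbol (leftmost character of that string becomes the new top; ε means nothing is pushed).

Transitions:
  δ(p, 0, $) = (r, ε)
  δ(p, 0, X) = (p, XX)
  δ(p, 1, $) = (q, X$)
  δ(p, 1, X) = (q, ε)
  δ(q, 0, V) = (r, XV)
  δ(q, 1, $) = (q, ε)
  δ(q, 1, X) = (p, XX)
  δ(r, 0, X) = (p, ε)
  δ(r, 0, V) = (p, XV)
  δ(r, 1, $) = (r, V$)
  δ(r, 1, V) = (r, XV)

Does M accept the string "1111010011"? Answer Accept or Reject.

(p, 1111010011, $) ⊢ (q, 111010011, X$) ⊢ (p, 11010011, XX$) ⊢ (q, 1010011, X$) ⊢ (p, 010011, XX$) ⊢ (p, 10011, XXX$) ⊢ (q, 0011, XX$)
No transition applies at (q, 0011, XX$); input not fully consumed.

Reject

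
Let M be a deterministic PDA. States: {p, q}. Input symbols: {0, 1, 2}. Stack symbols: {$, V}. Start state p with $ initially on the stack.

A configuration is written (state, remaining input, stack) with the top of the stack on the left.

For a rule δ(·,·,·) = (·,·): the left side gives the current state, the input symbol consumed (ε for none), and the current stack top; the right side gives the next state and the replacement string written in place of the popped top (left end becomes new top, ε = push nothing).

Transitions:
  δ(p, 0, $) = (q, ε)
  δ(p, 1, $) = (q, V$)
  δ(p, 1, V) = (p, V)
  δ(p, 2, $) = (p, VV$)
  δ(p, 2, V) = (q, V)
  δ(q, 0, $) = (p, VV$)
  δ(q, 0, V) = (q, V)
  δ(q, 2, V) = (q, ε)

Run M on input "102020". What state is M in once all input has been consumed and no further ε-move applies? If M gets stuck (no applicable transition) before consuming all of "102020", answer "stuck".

q

(p, 102020, $)
  read 1, top $: go to q, push V$ → (q, 02020, V$)
  read 0, top V: go to q, push V → (q, 2020, V$)
  read 2, top V: go to q, push ε → (q, 020, $)
  read 0, top $: go to p, push VV$ → (p, 20, VV$)
  read 2, top V: go to q, push V → (q, 0, VV$)
  read 0, top V: go to q, push V → (q, ε, VV$)
All input consumed; M is in state q.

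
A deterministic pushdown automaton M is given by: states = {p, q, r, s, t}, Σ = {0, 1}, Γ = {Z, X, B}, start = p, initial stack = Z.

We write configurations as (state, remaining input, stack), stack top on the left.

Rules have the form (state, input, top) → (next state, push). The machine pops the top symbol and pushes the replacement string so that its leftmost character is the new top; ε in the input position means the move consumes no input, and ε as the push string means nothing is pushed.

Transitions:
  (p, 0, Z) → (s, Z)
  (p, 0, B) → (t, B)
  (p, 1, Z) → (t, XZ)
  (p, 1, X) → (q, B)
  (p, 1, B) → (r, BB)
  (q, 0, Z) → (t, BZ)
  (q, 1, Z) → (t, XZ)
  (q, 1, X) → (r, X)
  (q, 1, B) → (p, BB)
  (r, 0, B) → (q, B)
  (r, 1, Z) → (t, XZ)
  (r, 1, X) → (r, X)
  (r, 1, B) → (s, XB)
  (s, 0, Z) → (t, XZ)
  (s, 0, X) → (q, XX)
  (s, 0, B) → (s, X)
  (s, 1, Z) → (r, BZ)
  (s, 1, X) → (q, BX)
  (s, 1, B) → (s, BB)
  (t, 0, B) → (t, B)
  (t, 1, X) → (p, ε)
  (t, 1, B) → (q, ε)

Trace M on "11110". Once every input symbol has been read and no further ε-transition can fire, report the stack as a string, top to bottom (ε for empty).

Z

(p, 11110, Z)
  read 1, top Z: go to t, push XZ → (t, 1110, XZ)
  read 1, top X: go to p, push ε → (p, 110, Z)
  read 1, top Z: go to t, push XZ → (t, 10, XZ)
  read 1, top X: go to p, push ε → (p, 0, Z)
  read 0, top Z: go to s, push Z → (s, ε, Z)
All input consumed in state s with stack Z.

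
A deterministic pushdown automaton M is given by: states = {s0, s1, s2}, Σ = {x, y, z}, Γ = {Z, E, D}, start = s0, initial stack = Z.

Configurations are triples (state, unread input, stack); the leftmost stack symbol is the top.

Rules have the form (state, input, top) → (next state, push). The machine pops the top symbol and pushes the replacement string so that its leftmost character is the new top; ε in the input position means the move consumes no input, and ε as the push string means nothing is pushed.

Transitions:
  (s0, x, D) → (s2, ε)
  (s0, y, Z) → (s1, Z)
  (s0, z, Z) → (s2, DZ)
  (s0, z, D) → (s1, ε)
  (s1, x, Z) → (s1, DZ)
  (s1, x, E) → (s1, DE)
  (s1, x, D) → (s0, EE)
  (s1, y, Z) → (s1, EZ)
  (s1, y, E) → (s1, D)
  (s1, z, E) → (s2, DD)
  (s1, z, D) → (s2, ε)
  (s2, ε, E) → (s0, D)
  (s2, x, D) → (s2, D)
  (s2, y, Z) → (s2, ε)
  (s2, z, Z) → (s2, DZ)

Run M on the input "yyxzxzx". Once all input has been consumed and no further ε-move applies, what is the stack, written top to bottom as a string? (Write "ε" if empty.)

(s0, yyxzxzx, Z)
  read y, top Z: go to s1, push Z → (s1, yxzxzx, Z)
  read y, top Z: go to s1, push EZ → (s1, xzxzx, EZ)
  read x, top E: go to s1, push DE → (s1, zxzx, DEZ)
  read z, top D: go to s2, push ε → (s2, xzx, EZ)
  ε-move, top E: go to s0, push D → (s0, xzx, DZ)
  read x, top D: go to s2, push ε → (s2, zx, Z)
  read z, top Z: go to s2, push DZ → (s2, x, DZ)
  read x, top D: go to s2, push D → (s2, ε, DZ)
All input consumed in state s2 with stack DZ.

DZ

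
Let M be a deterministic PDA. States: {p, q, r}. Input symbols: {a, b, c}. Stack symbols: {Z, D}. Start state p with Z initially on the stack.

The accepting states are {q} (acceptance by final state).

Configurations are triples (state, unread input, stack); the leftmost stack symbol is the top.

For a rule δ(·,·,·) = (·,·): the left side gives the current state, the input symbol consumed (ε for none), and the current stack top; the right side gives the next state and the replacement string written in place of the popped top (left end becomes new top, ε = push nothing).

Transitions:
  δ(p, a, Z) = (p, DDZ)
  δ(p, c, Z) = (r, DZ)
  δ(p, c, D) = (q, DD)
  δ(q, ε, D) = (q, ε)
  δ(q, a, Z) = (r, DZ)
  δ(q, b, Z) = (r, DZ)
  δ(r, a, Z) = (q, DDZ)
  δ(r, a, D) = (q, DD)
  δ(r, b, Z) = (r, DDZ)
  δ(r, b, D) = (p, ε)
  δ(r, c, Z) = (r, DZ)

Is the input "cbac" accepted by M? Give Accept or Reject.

Accept

(p, cbac, Z) ⊢ (r, bac, DZ) ⊢ (p, ac, Z) ⊢ (p, c, DDZ) ⊢ (q, ε, DDDZ)
All input consumed; state q ∈ F.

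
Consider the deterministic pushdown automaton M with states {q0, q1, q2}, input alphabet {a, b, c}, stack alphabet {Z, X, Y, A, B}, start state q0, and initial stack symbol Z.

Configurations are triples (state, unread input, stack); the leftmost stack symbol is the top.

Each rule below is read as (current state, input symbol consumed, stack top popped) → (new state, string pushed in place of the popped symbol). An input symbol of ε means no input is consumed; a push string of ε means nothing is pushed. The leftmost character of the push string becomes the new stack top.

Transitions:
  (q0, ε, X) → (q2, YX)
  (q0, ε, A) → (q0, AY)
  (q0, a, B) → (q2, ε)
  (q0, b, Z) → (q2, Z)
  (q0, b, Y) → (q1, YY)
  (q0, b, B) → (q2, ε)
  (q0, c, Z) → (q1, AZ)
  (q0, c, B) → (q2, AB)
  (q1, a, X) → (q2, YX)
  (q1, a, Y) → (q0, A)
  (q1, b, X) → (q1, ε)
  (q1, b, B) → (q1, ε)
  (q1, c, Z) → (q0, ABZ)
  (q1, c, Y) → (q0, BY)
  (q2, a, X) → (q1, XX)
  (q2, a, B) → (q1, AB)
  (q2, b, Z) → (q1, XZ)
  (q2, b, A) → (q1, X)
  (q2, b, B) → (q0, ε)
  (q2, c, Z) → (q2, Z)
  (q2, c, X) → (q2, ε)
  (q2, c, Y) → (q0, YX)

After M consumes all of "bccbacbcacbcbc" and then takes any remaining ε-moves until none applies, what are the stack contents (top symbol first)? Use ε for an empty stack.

YXYXYXXZ

(q0, bccbacbcacbcbc, Z)
  read b, top Z: go to q2, push Z → (q2, ccbacbcacbcbc, Z)
  read c, top Z: go to q2, push Z → (q2, cbacbcacbcbc, Z)
  read c, top Z: go to q2, push Z → (q2, bacbcacbcbc, Z)
  read b, top Z: go to q1, push XZ → (q1, acbcacbcbc, XZ)
  read a, top X: go to q2, push YX → (q2, cbcacbcbc, YXZ)
  read c, top Y: go to q0, push YX → (q0, bcacbcbc, YXXZ)
  read b, top Y: go to q1, push YY → (q1, cacbcbc, YYXXZ)
  read c, top Y: go to q0, push BY → (q0, acbcbc, BYYXXZ)
  read a, top B: go to q2, push ε → (q2, cbcbc, YYXXZ)
  read c, top Y: go to q0, push YX → (q0, bcbc, YXYXXZ)
  read b, top Y: go to q1, push YY → (q1, cbc, YYXYXXZ)
  read c, top Y: go to q0, push BY → (q0, bc, BYYXYXXZ)
  read b, top B: go to q2, push ε → (q2, c, YYXYXXZ)
  read c, top Y: go to q0, push YX → (q0, ε, YXYXYXXZ)
All input consumed in state q0 with stack YXYXYXXZ.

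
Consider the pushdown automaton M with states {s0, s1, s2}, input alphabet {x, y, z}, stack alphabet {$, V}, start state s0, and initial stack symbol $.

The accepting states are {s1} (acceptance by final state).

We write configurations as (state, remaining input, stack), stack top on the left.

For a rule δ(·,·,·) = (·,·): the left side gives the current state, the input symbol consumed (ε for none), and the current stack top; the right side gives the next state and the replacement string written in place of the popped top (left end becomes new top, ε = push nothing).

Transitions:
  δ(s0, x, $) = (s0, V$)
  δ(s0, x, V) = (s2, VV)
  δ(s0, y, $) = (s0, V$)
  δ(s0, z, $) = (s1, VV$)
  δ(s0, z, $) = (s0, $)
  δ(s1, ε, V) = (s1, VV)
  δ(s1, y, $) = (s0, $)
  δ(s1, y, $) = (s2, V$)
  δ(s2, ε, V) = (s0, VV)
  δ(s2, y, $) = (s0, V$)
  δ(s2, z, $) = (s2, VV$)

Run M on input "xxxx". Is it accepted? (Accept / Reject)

Reject

No computation consumes all input and reaches a final state.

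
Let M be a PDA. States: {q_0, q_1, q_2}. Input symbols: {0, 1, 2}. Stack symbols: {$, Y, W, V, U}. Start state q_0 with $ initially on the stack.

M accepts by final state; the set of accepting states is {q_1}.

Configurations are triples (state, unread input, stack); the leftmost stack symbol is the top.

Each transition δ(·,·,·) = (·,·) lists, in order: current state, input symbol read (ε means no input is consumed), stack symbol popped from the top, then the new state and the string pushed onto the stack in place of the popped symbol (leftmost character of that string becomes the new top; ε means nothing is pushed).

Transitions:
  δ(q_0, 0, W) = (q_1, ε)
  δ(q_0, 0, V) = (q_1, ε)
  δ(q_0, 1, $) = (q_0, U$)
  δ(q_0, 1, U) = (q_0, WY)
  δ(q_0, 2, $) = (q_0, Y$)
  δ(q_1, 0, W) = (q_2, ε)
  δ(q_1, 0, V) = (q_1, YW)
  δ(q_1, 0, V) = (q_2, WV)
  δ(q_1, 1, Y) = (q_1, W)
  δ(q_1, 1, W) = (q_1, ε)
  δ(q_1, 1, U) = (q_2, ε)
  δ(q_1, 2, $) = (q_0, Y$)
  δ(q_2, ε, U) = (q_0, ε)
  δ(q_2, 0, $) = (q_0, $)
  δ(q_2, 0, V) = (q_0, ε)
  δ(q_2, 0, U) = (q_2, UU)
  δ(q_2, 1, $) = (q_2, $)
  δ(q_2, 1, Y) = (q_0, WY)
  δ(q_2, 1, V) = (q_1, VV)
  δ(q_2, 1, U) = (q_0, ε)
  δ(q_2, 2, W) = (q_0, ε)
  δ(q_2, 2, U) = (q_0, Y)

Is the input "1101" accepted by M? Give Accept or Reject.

One accepting computation: (q_0, 1101, $) ⊢ (q_0, 101, U$) ⊢ (q_0, 01, WY$) ⊢ (q_1, 1, Y$) ⊢ (q_1, ε, W$)
All input consumed and state q_1 ∈ F.

Accept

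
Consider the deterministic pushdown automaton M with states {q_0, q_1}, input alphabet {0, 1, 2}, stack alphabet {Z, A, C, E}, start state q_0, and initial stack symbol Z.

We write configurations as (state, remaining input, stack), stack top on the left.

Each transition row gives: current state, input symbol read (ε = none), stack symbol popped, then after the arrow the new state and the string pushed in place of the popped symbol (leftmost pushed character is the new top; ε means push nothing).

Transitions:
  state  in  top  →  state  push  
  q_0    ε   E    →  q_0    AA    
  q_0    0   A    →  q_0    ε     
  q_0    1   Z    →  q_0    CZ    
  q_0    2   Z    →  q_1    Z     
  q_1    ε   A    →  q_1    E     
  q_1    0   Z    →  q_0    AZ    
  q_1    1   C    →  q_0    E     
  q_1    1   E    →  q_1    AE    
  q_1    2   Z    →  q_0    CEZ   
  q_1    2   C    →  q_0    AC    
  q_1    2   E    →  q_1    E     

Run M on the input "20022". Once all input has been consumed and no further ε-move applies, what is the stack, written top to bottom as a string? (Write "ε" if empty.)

CEZ

(q_0, 20022, Z)
  read 2, top Z: go to q_1, push Z → (q_1, 0022, Z)
  read 0, top Z: go to q_0, push AZ → (q_0, 022, AZ)
  read 0, top A: go to q_0, push ε → (q_0, 22, Z)
  read 2, top Z: go to q_1, push Z → (q_1, 2, Z)
  read 2, top Z: go to q_0, push CEZ → (q_0, ε, CEZ)
All input consumed in state q_0 with stack CEZ.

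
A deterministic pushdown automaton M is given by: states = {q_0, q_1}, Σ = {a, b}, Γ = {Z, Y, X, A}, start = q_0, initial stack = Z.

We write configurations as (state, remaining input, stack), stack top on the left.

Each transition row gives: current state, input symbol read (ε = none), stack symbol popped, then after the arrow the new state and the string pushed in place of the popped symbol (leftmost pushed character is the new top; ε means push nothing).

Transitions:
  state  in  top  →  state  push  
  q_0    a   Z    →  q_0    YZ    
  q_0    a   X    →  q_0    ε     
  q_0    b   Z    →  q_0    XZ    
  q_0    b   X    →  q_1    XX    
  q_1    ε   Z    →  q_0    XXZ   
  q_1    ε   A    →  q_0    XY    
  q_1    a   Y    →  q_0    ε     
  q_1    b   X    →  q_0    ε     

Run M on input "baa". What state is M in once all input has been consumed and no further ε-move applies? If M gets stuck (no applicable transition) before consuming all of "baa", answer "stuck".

q_0

(q_0, baa, Z) ⊢ (q_0, aa, XZ) ⊢ (q_0, a, Z) ⊢ (q_0, ε, YZ)
All input consumed; M is in state q_0.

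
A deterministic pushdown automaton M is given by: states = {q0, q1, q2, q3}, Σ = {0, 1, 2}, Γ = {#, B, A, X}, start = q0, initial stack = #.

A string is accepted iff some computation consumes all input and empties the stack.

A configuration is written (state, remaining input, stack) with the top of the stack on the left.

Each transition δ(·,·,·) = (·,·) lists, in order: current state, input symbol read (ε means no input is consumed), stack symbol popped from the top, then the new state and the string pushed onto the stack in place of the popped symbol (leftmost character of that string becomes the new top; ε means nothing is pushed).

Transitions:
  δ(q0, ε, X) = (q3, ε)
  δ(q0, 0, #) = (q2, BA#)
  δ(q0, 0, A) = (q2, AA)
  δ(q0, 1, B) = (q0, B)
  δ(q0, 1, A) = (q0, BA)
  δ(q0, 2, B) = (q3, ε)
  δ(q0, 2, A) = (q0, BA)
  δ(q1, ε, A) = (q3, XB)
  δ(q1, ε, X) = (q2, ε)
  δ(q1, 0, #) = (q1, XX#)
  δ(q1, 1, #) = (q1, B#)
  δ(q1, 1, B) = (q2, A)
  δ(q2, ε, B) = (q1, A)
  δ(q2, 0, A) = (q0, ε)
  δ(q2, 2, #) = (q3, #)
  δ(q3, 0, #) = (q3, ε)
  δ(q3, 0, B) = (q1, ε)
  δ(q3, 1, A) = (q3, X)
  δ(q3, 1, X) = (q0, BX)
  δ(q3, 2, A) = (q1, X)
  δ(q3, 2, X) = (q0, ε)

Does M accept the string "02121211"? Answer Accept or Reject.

(q0, 02121211, #)
  read 0, top #: go to q2, push BA# → (q2, 2121211, BA#)
  ε-move, top B: go to q1, push A → (q1, 2121211, AA#)
  ε-move, top A: go to q3, push XB → (q3, 2121211, XBA#)
  read 2, top X: go to q0, push ε → (q0, 121211, BA#)
  read 1, top B: go to q0, push B → (q0, 21211, BA#)
  read 2, top B: go to q3, push ε → (q3, 1211, A#)
  read 1, top A: go to q3, push X → (q3, 211, X#)
  read 2, top X: go to q0, push ε → (q0, 11, #)
No transition applies at (q0, 11, #); input not fully consumed.

Reject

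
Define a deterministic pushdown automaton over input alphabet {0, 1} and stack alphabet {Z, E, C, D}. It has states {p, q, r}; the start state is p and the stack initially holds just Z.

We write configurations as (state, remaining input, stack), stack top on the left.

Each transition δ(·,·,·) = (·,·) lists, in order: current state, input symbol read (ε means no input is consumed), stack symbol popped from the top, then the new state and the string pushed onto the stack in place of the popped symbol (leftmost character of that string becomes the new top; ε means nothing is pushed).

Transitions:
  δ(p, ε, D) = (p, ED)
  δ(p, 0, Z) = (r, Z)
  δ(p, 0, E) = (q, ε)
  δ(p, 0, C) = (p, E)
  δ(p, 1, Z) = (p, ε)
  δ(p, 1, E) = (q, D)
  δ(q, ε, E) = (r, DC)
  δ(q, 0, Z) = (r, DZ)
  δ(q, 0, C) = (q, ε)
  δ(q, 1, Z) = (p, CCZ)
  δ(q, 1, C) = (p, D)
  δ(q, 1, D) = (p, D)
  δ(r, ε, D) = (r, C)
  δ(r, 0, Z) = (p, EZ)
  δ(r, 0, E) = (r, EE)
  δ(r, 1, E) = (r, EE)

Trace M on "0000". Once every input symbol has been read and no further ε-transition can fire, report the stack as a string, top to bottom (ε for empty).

(p, 0000, Z) ⊢ (r, 000, Z) ⊢ (p, 00, EZ) ⊢ (q, 0, Z) ⊢ (r, ε, DZ) ⊢ (r, ε, CZ)
All input consumed in state r with stack CZ.

CZ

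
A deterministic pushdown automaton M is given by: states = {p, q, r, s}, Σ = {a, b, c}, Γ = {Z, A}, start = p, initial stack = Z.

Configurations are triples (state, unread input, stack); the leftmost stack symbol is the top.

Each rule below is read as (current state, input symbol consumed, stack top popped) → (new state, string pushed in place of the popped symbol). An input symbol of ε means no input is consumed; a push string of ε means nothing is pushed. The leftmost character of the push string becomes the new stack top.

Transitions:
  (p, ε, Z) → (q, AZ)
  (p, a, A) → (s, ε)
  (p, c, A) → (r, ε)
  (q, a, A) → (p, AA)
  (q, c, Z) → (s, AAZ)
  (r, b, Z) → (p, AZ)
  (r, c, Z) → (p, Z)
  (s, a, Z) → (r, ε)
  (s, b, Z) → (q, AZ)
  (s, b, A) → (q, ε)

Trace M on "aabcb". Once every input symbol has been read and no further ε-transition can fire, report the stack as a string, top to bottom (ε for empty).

AZ

(p, aabcb, Z)
  ε-move, top Z: go to q, push AZ → (q, aabcb, AZ)
  read a, top A: go to p, push AA → (p, abcb, AAZ)
  read a, top A: go to s, push ε → (s, bcb, AZ)
  read b, top A: go to q, push ε → (q, cb, Z)
  read c, top Z: go to s, push AAZ → (s, b, AAZ)
  read b, top A: go to q, push ε → (q, ε, AZ)
All input consumed in state q with stack AZ.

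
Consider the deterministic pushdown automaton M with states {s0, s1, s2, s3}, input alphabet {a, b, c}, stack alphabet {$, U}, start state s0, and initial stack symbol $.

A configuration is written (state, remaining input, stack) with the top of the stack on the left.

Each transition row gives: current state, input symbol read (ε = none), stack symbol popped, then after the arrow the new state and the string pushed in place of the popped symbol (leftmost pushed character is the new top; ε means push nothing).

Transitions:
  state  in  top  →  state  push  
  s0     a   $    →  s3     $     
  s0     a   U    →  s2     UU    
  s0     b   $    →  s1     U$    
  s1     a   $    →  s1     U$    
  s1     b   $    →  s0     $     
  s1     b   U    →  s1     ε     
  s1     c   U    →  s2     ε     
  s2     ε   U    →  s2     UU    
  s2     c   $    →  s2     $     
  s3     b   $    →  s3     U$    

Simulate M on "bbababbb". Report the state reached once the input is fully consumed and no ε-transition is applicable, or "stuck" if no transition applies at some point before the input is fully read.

s1

(s0, bbababbb, $)
  read b, top $: go to s1, push U$ → (s1, bababbb, U$)
  read b, top U: go to s1, push ε → (s1, ababbb, $)
  read a, top $: go to s1, push U$ → (s1, babbb, U$)
  read b, top U: go to s1, push ε → (s1, abbb, $)
  read a, top $: go to s1, push U$ → (s1, bbb, U$)
  read b, top U: go to s1, push ε → (s1, bb, $)
  read b, top $: go to s0, push $ → (s0, b, $)
  read b, top $: go to s1, push U$ → (s1, ε, U$)
All input consumed; M is in state s1.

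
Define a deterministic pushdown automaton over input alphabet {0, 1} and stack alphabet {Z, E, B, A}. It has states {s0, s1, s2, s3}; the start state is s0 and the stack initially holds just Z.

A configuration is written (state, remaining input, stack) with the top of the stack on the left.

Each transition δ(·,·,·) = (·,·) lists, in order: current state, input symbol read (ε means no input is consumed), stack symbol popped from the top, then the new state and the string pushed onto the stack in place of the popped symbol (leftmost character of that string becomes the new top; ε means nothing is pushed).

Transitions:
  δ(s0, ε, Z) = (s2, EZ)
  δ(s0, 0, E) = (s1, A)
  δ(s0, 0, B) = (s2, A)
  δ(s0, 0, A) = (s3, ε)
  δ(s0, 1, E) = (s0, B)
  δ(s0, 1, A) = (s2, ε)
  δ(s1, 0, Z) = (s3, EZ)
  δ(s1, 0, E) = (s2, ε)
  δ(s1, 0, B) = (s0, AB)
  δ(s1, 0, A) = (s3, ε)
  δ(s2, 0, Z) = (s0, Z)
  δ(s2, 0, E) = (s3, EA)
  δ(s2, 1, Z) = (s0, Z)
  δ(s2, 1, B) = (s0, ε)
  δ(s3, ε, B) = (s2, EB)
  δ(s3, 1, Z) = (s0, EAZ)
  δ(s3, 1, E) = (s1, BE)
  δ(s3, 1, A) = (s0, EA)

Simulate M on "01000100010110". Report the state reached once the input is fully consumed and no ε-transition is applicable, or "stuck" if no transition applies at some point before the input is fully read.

s1

(s0, 01000100010110, Z)
  ε-move, top Z: go to s2, push EZ → (s2, 01000100010110, EZ)
  read 0, top E: go to s3, push EA → (s3, 1000100010110, EAZ)
  read 1, top E: go to s1, push BE → (s1, 000100010110, BEAZ)
  read 0, top B: go to s0, push AB → (s0, 00100010110, ABEAZ)
  read 0, top A: go to s3, push ε → (s3, 0100010110, BEAZ)
  ε-move, top B: go to s2, push EB → (s2, 0100010110, EBEAZ)
  read 0, top E: go to s3, push EA → (s3, 100010110, EABEAZ)
  read 1, top E: go to s1, push BE → (s1, 00010110, BEABEAZ)
  read 0, top B: go to s0, push AB → (s0, 0010110, ABEABEAZ)
  read 0, top A: go to s3, push ε → (s3, 010110, BEABEAZ)
  ε-move, top B: go to s2, push EB → (s2, 010110, EBEABEAZ)
  read 0, top E: go to s3, push EA → (s3, 10110, EABEABEAZ)
  read 1, top E: go to s1, push BE → (s1, 0110, BEABEABEAZ)
  read 0, top B: go to s0, push AB → (s0, 110, ABEABEABEAZ)
  read 1, top A: go to s2, push ε → (s2, 10, BEABEABEAZ)
  read 1, top B: go to s0, push ε → (s0, 0, EABEABEAZ)
  read 0, top E: go to s1, push A → (s1, ε, AABEABEAZ)
All input consumed; M is in state s1.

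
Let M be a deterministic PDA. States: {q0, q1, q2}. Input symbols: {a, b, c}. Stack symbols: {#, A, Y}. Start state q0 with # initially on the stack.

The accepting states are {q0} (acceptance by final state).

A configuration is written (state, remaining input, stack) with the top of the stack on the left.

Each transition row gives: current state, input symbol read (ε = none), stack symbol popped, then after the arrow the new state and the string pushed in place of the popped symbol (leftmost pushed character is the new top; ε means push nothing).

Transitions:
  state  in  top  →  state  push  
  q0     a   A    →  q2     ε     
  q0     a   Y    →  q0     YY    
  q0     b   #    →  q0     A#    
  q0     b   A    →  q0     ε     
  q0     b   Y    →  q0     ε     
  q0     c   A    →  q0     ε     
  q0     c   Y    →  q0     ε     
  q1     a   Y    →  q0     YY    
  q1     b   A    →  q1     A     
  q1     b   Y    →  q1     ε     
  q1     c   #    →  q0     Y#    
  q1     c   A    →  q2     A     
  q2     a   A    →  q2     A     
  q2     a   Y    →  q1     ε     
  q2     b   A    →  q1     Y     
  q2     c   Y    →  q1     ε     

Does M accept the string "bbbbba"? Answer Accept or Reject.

(q0, bbbbba, #)
  read b, top #: go to q0, push A# → (q0, bbbba, A#)
  read b, top A: go to q0, push ε → (q0, bbba, #)
  read b, top #: go to q0, push A# → (q0, bba, A#)
  read b, top A: go to q0, push ε → (q0, ba, #)
  read b, top #: go to q0, push A# → (q0, a, A#)
  read a, top A: go to q2, push ε → (q2, ε, #)
All input consumed; state q2 ∉ F and no further ε-move applies.

Reject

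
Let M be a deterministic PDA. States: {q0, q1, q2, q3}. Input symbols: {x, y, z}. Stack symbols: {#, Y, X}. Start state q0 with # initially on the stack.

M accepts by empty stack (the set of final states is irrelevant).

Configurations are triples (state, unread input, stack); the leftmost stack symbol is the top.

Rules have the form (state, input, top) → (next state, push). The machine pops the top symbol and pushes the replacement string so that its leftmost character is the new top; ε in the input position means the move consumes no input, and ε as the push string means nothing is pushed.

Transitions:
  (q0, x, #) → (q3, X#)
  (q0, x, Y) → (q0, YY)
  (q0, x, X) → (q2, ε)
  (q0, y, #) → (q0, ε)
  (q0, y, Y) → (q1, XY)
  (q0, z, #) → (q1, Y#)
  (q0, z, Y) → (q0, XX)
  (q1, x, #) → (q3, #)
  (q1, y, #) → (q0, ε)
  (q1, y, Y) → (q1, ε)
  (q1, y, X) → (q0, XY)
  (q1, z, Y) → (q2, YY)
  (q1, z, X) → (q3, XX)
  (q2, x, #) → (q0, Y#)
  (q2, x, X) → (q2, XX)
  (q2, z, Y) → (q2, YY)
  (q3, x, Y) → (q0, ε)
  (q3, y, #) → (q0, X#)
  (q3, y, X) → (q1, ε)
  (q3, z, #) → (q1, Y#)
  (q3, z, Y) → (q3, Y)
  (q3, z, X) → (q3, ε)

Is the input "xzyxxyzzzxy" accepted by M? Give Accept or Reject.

Accept

(q0, xzyxxyzzzxy, #)
  read x, top #: go to q3, push X# → (q3, zyxxyzzzxy, X#)
  read z, top X: go to q3, push ε → (q3, yxxyzzzxy, #)
  read y, top #: go to q0, push X# → (q0, xxyzzzxy, X#)
  read x, top X: go to q2, push ε → (q2, xyzzzxy, #)
  read x, top #: go to q0, push Y# → (q0, yzzzxy, Y#)
  read y, top Y: go to q1, push XY → (q1, zzzxy, XY#)
  read z, top X: go to q3, push XX → (q3, zzxy, XXY#)
  read z, top X: go to q3, push ε → (q3, zxy, XY#)
  read z, top X: go to q3, push ε → (q3, xy, Y#)
  read x, top Y: go to q0, push ε → (q0, y, #)
  read y, top #: go to q0, push ε → (q0, ε, ε)
All input consumed and the stack is empty.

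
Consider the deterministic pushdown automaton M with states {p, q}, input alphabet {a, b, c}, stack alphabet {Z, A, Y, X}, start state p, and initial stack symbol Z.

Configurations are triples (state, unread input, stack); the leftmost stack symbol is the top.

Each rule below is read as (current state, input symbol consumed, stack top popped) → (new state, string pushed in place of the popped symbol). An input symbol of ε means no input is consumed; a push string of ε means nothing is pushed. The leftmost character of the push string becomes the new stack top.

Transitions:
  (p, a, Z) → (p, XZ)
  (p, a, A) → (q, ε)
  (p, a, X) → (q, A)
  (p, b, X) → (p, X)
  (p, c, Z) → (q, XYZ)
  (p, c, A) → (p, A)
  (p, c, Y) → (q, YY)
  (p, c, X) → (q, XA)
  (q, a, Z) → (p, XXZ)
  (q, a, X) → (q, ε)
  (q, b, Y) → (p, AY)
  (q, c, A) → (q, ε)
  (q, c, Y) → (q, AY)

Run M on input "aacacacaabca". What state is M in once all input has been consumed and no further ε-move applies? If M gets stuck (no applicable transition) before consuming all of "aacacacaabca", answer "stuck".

q

(p, aacacacaabca, Z)
  read a, top Z: go to p, push XZ → (p, acacacaabca, XZ)
  read a, top X: go to q, push A → (q, cacacaabca, AZ)
  read c, top A: go to q, push ε → (q, acacaabca, Z)
  read a, top Z: go to p, push XXZ → (p, cacaabca, XXZ)
  read c, top X: go to q, push XA → (q, acaabca, XAXZ)
  read a, top X: go to q, push ε → (q, caabca, AXZ)
  read c, top A: go to q, push ε → (q, aabca, XZ)
  read a, top X: go to q, push ε → (q, abca, Z)
  read a, top Z: go to p, push XXZ → (p, bca, XXZ)
  read b, top X: go to p, push X → (p, ca, XXZ)
  read c, top X: go to q, push XA → (q, a, XAXZ)
  read a, top X: go to q, push ε → (q, ε, AXZ)
All input consumed; M is in state q.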